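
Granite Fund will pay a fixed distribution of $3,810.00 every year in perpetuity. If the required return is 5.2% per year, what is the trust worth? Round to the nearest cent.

$73269.23

Level perpetuity: PV = C / r = $3,810.00 / 0.052 = $73,269.23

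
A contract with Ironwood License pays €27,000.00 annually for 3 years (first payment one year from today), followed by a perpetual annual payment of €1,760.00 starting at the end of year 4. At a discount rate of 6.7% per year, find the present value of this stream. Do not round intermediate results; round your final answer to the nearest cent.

PV of 3-year annuity: €27,000.00 × [1 − (1+0.067)^−3] / 0.067 = 71246.70710
Perpetuity value at year 3: €1,760.00 / 0.067 = 26268.65672
PV of perpetuity: 26268.65672 / (1+0.067)^3 = 21624.42692
Total PV = 71246.70710 + 21624.42692 = 92871.13402

€92871.13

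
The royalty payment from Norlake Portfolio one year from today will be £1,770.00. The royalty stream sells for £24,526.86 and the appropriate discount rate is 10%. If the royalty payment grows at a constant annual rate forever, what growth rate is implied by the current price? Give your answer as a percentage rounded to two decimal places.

2.78%

P = D₁/(r−g) ⇒ g = r − D₁/P = 0.1 − £1,770.00/£24,526.86 = 0.027834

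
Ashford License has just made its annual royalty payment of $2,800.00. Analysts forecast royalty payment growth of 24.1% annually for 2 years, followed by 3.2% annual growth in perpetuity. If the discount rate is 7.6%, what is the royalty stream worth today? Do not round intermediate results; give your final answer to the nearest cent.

D_1 = 3474.80000
D_2 = 4312.22680
Terminal value at year 2: TV = D_2×(1+g_2)/(r−g_2) = 4450.21806/0.044 = 101141.31949
P_0 = D_1/(1+r)^1 + D_2/(1+r)^2 + TV/(1+r)^2
    = 3229.36803 + 3724.57781 + 87358.27957 = 94312.22541

$94312.23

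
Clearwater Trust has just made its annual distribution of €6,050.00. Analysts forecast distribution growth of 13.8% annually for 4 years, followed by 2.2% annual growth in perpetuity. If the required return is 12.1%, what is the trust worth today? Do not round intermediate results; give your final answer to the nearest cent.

€91462.68

D_1 = 6884.90000
D_2 = 7835.01620
D_3 = 8916.24844
D_4 = 10146.69072
Terminal value at year 4: TV = D_4×(1+g_2)/(r−g_2) = 10369.91792/0.099 = 104746.64561
P_0 = D_1/(1+r)^1 + D_2/(1+r)^2 + D_3/(1+r)^3 + D_4/(1+r)^4 + TV/(1+r)^4
    = 6141.74844 + 6234.88825 + 6329.44052 + 6425.42668 + 66331.17243 = 91462.67632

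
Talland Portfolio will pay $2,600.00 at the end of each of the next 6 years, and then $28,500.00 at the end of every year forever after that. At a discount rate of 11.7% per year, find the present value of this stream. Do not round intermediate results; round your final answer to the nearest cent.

$136193.35

PV of 6-year annuity: $2,600.00 × [1 − (1+0.117)^−6] / 0.117 = 10781.10468
Perpetuity value at year 6: $28,500.00 / 0.117 = 243589.74359
PV of perpetuity: 243589.74359 / (1+0.117)^6 = 125412.25001
Total PV = 10781.10468 + 125412.25001 = 136193.35469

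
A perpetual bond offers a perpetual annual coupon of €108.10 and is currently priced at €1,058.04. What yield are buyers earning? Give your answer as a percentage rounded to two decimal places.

P = C/r ⇒ r = C/P = €108.10/€1,058.04 = 0.102170

10.22%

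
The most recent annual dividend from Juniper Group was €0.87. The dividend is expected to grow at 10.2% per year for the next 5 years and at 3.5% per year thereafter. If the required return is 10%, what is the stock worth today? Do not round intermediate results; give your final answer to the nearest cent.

D_1 = 0.95874
D_2 = 1.05653
D_3 = 1.16430
D_4 = 1.28306
D_5 = 1.41393
Terminal value at year 5: TV = D_5×(1+g_2)/(r−g_2) = 1.46342/0.065 = 22.51408
P_0 = D_1/(1+r)^1 + D_2/(1+r)^2 + D_3/(1+r)^3 + D_4/(1+r)^4 + D_5/(1+r)^5 + TV/(1+r)^5
    = 0.87158 + 0.87317 + 0.87475 + 0.87634 + 0.87794 + 13.97947 = 18.35326

€18.35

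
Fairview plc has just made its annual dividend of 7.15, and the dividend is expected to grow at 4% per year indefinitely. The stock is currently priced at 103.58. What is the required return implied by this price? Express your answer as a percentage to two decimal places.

11.18%

D₁ = 7.15 × 1.04 = 7.4360
P = D₁/(r − g) ⇒ r = D₁/P + g = 7.4360/103.58 + 0.04 = 0.071790 + 0.04 = 0.111790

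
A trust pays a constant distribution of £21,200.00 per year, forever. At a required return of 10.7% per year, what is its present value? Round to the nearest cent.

£198130.84

Level perpetuity: PV = C / r = £21,200.00 / 0.107 = £198,130.84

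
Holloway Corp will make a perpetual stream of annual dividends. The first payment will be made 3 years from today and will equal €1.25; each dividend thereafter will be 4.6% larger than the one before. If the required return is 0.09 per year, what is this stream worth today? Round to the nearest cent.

€23.91

Value at end of year 2: C₁ / (r − g) = €1.25 / (0.09 − 0.046) = €28.4091
Discount to today: PV = €28.4091 / (1 + 0.09)^2 = €28.4091 / 1.188100 = €23.91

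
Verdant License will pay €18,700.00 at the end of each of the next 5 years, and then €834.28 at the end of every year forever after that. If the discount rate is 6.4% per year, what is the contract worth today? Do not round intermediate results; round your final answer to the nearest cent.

€87480.63

PV of 5-year annuity: €18,700.00 × [1 − (1+0.064)^−5] / 0.064 = 77921.38621
Perpetuity value at year 5: €834.28 / 0.064 = 13035.62500
PV of perpetuity: 13035.62500 / (1+0.064)^5 = 9559.24778
Total PV = 77921.38621 + 9559.24778 = 87480.63398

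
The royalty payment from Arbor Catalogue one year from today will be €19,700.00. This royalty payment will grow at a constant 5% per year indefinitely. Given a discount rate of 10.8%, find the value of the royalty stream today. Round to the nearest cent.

€339655.17

Growing perpetuity: P = D₁ / (r − g) = €19,700.0000 / (0.108 − 0.05) = €339,655.17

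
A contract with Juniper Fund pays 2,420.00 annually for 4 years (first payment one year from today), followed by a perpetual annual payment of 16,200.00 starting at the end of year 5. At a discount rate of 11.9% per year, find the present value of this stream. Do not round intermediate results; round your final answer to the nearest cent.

PV of 4-year annuity: 2,420.00 × [1 − (1+0.119)^−4] / 0.119 = 7365.89307
Perpetuity value at year 4: 16,200.00 / 0.119 = 136134.45378
PV of perpetuity: 136134.45378 / (1+0.119)^4 = 86825.58279
Total PV = 7365.89307 + 86825.58279 = 94191.47586

94191.48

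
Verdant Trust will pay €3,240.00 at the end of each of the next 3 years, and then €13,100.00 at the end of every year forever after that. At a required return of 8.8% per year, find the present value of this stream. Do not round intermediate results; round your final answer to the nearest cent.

€123815.84

PV of 3-year annuity: €3,240.00 × [1 − (1+0.088)^−3] / 0.088 = 8230.71642
Perpetuity value at year 3: €13,100.00 / 0.088 = 148863.63636
PV of perpetuity: 148863.63636 / (1+0.088)^3 = 115585.12245
Total PV = 8230.71642 + 115585.12245 = 123815.83887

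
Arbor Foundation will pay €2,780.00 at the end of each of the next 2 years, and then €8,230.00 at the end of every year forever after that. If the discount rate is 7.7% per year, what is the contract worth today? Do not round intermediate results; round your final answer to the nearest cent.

€97124.20

PV of 2-year annuity: €2,780.00 × [1 − (1+0.077)^−2] / 0.077 = 4977.94262
Perpetuity value at year 2: €8,230.00 / 0.077 = 106883.11688
PV of perpetuity: 106883.11688 / (1+0.077)^2 = 92146.25799
Total PV = 4977.94262 + 92146.25799 = 97124.20060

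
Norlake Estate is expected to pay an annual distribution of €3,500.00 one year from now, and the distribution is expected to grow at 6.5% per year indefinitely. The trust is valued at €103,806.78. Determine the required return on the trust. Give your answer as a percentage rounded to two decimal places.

9.87%

P = D₁/(r − g) ⇒ r = D₁/P + g = €3,500.0000/€103,806.78 + 0.065 = 0.033716 + 0.065 = 0.098716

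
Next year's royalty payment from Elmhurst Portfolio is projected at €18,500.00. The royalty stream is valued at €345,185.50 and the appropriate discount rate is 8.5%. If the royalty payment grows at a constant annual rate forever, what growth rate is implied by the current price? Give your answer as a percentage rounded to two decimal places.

P = D₁/(r−g) ⇒ g = r − D₁/P = 0.085 − €18,500.00/€345,185.50 = 0.031406

3.14%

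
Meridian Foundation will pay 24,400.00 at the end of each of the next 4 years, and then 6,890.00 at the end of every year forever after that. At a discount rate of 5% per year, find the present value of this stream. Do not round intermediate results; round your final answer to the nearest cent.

PV of 4-year annuity: 24,400.00 × [1 − (1+0.05)^−4] / 0.05 = 86521.19230
Perpetuity value at year 4: 6,890.00 / 0.05 = 137800.00000
PV of perpetuity: 137800.00000 / (1+0.05)^4 = 113368.40103
Total PV = 86521.19230 + 113368.40103 = 199889.59333

199889.59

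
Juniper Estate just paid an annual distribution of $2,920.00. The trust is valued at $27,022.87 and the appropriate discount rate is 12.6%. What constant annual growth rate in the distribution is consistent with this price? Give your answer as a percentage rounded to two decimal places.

1.62%

P = D₀(1+g)/(r−g) ⇒ P(r−g) = D₀(1+g) ⇒ g(P+D₀) = P·r − D₀
g = (P·r − D₀)/(P + D₀) = ($27,022.87×0.126 − $2,920.00) / ($27,022.87 + $2,920.00) = 0.016194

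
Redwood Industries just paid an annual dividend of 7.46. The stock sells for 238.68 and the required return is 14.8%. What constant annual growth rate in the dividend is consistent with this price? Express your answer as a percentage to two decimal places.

P = D₀(1+g)/(r−g) ⇒ P(r−g) = D₀(1+g) ⇒ g(P+D₀) = P·r − D₀
g = (P·r − D₀)/(P + D₀) = (238.68×0.148 − 7.46) / (238.68 + 7.46) = 0.113206

11.32%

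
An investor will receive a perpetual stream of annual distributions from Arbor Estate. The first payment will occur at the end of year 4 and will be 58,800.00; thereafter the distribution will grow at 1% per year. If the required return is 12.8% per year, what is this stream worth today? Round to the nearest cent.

Value at end of year 3: C₁ / (r − g) = 58,800.00 / (0.128 − 0.01) = 498,305.0847
Discount to today: PV = 498,305.0847 / (1 + 0.128)^3 = 498,305.0847 / 1.435249 = 347,190.65

347190.65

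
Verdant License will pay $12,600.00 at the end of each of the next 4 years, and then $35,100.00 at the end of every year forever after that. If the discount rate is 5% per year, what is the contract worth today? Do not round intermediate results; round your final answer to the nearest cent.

PV of 4-year annuity: $12,600.00 × [1 − (1+0.05)^−4] / 0.05 = 44678.97635
Perpetuity value at year 4: $35,100.00 / 0.05 = 702000.00000
PV of perpetuity: 702000.00000 / (1+0.05)^4 = 577537.13730
Total PV = 44678.97635 + 577537.13730 = 622216.11366

$622216.11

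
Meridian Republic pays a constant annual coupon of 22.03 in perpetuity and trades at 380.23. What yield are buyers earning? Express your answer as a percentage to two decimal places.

P = C/r ⇒ r = C/P = 22.03/380.23 = 0.057939

5.79%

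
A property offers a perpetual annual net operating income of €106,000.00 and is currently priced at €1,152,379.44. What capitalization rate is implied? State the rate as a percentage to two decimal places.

9.20%

P = C/r ⇒ r = C/P = €106,000.00/€1,152,379.44 = 0.091984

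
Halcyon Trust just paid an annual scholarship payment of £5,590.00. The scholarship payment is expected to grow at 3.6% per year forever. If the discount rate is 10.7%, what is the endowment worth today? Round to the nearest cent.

£81566.76

D₁ = D₀ × (1 + g) = £5,590.00 × 1.036 = £5,791.2400
Growing perpetuity: P = D₁ / (r − g) = £5,791.2400 / (0.107 − 0.036) = £81,566.76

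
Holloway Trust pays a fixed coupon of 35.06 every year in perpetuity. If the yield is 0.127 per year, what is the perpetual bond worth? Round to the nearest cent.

276.06

Level perpetuity: PV = C / r = 35.06 / 0.127 = 276.06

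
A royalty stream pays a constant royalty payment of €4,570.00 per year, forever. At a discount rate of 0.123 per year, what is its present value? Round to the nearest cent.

€37154.47

Level perpetuity: PV = C / r = €4,570.00 / 0.123 = €37,154.47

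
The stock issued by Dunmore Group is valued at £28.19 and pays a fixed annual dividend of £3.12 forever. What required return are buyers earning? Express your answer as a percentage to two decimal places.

P = C/r ⇒ r = C/P = £3.12/£28.19 = 0.110678

11.07%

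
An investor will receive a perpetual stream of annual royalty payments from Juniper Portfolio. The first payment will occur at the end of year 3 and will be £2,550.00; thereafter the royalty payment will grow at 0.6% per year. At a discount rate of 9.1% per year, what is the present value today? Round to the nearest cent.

£25204.13

Value at end of year 2: C₁ / (r − g) = £2,550.00 / (0.091 − 0.006) = £30,000.0000
Discount to today: PV = £30,000.0000 / (1 + 0.091)^2 = £30,000.0000 / 1.190281 = £25,204.13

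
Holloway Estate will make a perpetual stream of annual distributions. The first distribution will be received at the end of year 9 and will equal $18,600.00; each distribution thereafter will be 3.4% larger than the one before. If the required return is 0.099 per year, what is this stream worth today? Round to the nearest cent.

$134467.72

Value at end of year 8: C₁ / (r − g) = $18,600.00 / (0.099 − 0.034) = $286,153.8462
Discount to today: PV = $286,153.8462 / (1 + 0.099)^8 = $286,153.8462 / 2.128049 = $134,467.72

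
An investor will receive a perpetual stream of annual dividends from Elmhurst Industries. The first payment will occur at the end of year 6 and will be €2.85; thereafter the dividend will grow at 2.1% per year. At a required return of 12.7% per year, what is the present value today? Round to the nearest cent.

€14.79

Value at end of year 5: C₁ / (r − g) = €2.85 / (0.127 − 0.021) = €26.8868
Discount to today: PV = €26.8868 / (1 + 0.127)^5 = €26.8868 / 1.818108 = €14.79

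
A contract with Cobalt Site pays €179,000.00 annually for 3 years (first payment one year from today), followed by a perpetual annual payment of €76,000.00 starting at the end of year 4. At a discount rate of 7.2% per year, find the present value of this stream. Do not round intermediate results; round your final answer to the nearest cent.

PV of 3-year annuity: €179,000.00 × [1 − (1+0.072)^−3] / 0.072 = 468041.33362
Perpetuity value at year 3: €76,000.00 / 0.072 = 1055555.55556
PV of perpetuity: 1055555.55556 / (1+0.072)^3 = 856834.09547
Total PV = 468041.33362 + 856834.09547 = 1324875.42909

€1324875.43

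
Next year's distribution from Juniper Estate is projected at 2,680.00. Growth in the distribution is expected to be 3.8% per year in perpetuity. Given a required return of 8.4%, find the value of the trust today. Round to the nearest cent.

Growing perpetuity: P = D₁ / (r − g) = 2,680.0000 / (0.084 − 0.038) = 58,260.87

58260.87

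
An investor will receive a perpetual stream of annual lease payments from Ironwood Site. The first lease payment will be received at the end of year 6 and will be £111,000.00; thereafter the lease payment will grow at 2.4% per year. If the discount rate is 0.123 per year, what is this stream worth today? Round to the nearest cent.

Value at end of year 5: C₁ / (r − g) = £111,000.00 / (0.123 − 0.024) = £1,121,212.1212
Discount to today: PV = £1,121,212.1212 / (1 + 0.123)^5 = £1,121,212.1212 / 1.786071 = £627,753.30

£627753.30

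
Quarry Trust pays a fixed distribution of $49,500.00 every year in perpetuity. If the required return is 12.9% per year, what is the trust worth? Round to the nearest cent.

Level perpetuity: PV = C / r = $49,500.00 / 0.129 = $383,720.93

$383720.93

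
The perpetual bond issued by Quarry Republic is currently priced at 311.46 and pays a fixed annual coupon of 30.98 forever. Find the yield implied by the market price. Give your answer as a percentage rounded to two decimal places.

9.95%

P = C/r ⇒ r = C/P = 30.98/311.46 = 0.099467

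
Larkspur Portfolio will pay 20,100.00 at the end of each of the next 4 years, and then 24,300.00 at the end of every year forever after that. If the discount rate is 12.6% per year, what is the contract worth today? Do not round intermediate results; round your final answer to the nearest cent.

PV of 4-year annuity: 20,100.00 × [1 − (1+0.126)^−4] / 0.126 = 60287.19262
Perpetuity value at year 4: 24,300.00 / 0.126 = 192857.14286
PV of perpetuity: 192857.14286 / (1+0.126)^4 = 119972.62641
Total PV = 60287.19262 + 119972.62641 = 180259.81903

180259.82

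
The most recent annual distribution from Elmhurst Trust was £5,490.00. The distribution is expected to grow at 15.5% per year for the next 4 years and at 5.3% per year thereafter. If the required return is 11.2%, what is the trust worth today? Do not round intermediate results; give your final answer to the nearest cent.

D_1 = 6340.95000
D_2 = 7323.79725
D_3 = 8458.98582
D_4 = 9770.12863
Terminal value at year 4: TV = D_4×(1+g_2)/(r−g_2) = 10287.94544/0.059 = 174371.95667
P_0 = D_1/(1+r)^1 + D_2/(1+r)^2 + D_3/(1+r)^3 + D_4/(1+r)^4 + TV/(1+r)^4
    = 5702.29317 + 5922.79551 + 6151.82447 + 6389.70977 + 114040.07439 = 138206.69730

£138206.70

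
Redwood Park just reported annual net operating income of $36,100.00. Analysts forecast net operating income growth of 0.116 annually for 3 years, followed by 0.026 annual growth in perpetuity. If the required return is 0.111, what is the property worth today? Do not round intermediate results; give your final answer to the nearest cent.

$550935.67

D_1 = 40287.60000
D_2 = 44960.96160
D_3 = 50176.43315
Terminal value at year 3: TV = D_3×(1+g_2)/(r−g_2) = 51481.02041/0.085 = 605659.06362
P_0 = D_1/(1+r)^1 + D_2/(1+r)^2 + D_3/(1+r)^3 + TV/(1+r)^3
    = 36262.46625 + 36425.66366 + 36589.59554 + 441657.94151 = 550935.66696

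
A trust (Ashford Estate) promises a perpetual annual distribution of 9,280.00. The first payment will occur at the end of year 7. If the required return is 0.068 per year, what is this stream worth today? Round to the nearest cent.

91962.66

Value at end of year 6: C / r = 9,280.00 / 0.068 = 136,470.5882
Discount to today: PV = 136,470.5882 / (1 + 0.068)^6 = 136,470.5882 / 1.483978 = 91,962.66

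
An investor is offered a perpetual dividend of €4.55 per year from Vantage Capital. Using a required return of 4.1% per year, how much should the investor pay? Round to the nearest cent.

€110.98

Level perpetuity: PV = C / r = €4.55 / 0.041 = €110.98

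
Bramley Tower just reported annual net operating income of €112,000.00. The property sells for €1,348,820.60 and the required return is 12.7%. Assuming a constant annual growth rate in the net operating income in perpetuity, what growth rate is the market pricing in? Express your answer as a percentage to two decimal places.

P = D₀(1+g)/(r−g) ⇒ P(r−g) = D₀(1+g) ⇒ g(P+D₀) = P·r − D₀
g = (P·r − D₀)/(P + D₀) = (€1,348,820.60×0.127 − €112,000.00) / (€1,348,820.60 + €112,000.00) = 0.040594

4.06%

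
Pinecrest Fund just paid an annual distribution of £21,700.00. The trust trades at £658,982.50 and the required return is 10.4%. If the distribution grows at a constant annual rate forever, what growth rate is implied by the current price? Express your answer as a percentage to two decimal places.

6.88%

P = D₀(1+g)/(r−g) ⇒ P(r−g) = D₀(1+g) ⇒ g(P+D₀) = P·r − D₀
g = (P·r − D₀)/(P + D₀) = (£658,982.50×0.104 − £21,700.00) / (£658,982.50 + £21,700.00) = 0.068805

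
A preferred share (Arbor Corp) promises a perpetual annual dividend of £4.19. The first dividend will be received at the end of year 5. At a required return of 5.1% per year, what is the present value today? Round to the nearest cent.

Value at end of year 4: C / r = £4.19 / 0.051 = £82.1569
Discount to today: PV = £82.1569 / (1 + 0.051)^4 = £82.1569 / 1.220143 = £67.33

£67.33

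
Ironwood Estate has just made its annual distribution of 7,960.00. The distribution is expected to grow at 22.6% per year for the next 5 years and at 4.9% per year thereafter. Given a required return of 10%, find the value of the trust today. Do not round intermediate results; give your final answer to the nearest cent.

D_1 = 9758.96000
D_2 = 11964.48496
D_3 = 14668.45856
D_4 = 17983.53020
D_5 = 22047.80802
Terminal value at year 5: TV = D_5×(1+g_2)/(r−g_2) = 23128.15061/0.051 = 453493.14927
P_0 = D_1/(1+r)^1 + D_2/(1+r)^2 + D_3/(1+r)^3 + D_4/(1+r)^4 + D_5/(1+r)^5 + TV/(1+r)^5
    = 8871.78182 + 9888.00410 + 11020.63002 + 12282.99310 + 13689.95413 + 281583.56625 = 337336.92941

337336.93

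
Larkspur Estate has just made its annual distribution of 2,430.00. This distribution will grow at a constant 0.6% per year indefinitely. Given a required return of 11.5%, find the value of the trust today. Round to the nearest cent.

D₁ = D₀ × (1 + g) = 2,430.00 × 1.006 = 2,444.5800
Growing perpetuity: P = D₁ / (r − g) = 2,444.5800 / (0.115 − 0.006) = 22,427.34

22427.34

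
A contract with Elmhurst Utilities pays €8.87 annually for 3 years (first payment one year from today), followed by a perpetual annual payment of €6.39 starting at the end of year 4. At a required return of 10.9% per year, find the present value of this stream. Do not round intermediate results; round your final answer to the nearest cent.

PV of 3-year annuity: €8.87 × [1 − (1+0.109)^−3] / 0.109 = 21.71350
Perpetuity value at year 3: €6.39 / 0.109 = 58.62385
PV of perpetuity: 58.62385 / (1+0.109)^3 = 42.98132
Total PV = 21.71350 + 42.98132 = 64.69482

€64.69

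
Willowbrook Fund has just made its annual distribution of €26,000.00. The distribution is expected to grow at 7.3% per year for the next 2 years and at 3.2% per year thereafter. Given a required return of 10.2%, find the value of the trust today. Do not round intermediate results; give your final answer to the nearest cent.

D_1 = 27898.00000
D_2 = 29934.55400
Terminal value at year 2: TV = D_2×(1+g_2)/(r−g_2) = 30892.45973/0.07 = 441320.85326
P_0 = D_1/(1+r)^1 + D_2/(1+r)^2 + TV/(1+r)^2
    = 25315.78947 + 24649.58449 + 363405.30273 = 413370.67669

€413370.68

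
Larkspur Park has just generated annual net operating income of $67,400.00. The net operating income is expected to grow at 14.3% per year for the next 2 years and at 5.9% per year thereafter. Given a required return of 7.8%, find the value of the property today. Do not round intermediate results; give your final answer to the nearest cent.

$4370588.24

D_1 = 77038.20000
D_2 = 88054.66260
Terminal value at year 2: TV = D_2×(1+g_2)/(r−g_2) = 93249.88769/0.019 = 4907888.82597
P_0 = D_1/(1+r)^1 + D_2/(1+r)^2 + TV/(1+r)^2
    = 71464.00742 + 75773.06167 + 4223351.17424 = 4370588.24334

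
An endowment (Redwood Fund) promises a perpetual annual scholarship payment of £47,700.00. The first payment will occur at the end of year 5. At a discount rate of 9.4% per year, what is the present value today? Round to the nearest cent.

Value at end of year 4: C / r = £47,700.00 / 0.094 = £507,446.8085
Discount to today: PV = £507,446.8085 / (1 + 0.094)^4 = £507,446.8085 / 1.432416 = £354,259.28

£354259.28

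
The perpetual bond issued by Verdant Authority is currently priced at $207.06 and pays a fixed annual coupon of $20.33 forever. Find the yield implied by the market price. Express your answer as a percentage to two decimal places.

9.82%

P = C/r ⇒ r = C/P = $20.33/$207.06 = 0.098184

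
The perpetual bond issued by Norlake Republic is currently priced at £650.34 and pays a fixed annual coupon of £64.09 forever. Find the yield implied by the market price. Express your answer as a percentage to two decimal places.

P = C/r ⇒ r = C/P = £64.09/£650.34 = 0.098548

9.85%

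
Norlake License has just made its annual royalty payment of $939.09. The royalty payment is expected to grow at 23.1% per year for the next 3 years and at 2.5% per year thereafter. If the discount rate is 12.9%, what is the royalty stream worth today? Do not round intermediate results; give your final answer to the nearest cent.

$15355.16

D_1 = 1156.01979
D_2 = 1423.06036
D_3 = 1751.78730
Terminal value at year 3: TV = D_3×(1+g_2)/(r−g_2) = 1795.58199/0.104 = 17265.21142
P_0 = D_1/(1+r)^1 + D_2/(1+r)^2 + D_3/(1+r)^3 + TV/(1+r)^3
    = 1023.93250 + 1116.44013 + 1217.30540 + 11997.48112 = 15355.15914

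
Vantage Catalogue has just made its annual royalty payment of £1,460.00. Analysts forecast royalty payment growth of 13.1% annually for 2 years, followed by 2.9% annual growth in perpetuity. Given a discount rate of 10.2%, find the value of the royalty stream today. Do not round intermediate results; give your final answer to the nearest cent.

D_1 = 1651.26000
D_2 = 1867.57506
Terminal value at year 2: TV = D_2×(1+g_2)/(r−g_2) = 1921.73474/0.073 = 26325.13338
P_0 = D_1/(1+r)^1 + D_2/(1+r)^2 + TV/(1+r)^2
    = 1498.42105 + 1537.85319 + 21677.40997 = 24713.68421

£24713.68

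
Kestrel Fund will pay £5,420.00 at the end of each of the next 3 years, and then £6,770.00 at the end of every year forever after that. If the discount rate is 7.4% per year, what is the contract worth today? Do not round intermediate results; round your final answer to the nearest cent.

£87969.39

PV of 3-year annuity: £5,420.00 × [1 − (1+0.074)^−3] / 0.074 = 14120.48013
Perpetuity value at year 3: £6,770.00 / 0.074 = 91486.48649
PV of perpetuity: 91486.48649 / (1+0.074)^3 = 73848.91260
Total PV = 14120.48013 + 73848.91260 = 87969.39273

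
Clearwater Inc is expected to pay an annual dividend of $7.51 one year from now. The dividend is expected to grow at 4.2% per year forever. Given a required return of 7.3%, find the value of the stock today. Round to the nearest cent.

Growing perpetuity: P = D₁ / (r − g) = $7.5100 / (0.073 − 0.042) = $242.26

$242.26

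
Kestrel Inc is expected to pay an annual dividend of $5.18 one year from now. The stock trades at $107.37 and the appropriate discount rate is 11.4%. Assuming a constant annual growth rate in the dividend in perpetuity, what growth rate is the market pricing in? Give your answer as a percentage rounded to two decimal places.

6.58%

P = D₁/(r−g) ⇒ g = r − D₁/P = 0.114 − $5.18/$107.37 = 0.065756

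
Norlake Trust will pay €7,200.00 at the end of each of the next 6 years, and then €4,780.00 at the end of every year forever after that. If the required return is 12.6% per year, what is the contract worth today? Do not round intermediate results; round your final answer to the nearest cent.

€47719.31

PV of 6-year annuity: €7,200.00 × [1 − (1+0.126)^−6] / 0.126 = 29105.85284
Perpetuity value at year 6: €4,780.00 / 0.126 = 37936.50794
PV of perpetuity: 37936.50794 / (1+0.126)^6 = 18613.45563
Total PV = 29105.85284 + 18613.45563 = 47719.30848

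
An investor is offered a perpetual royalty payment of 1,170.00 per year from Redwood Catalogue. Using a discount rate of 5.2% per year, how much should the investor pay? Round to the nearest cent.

22500.00

Level perpetuity: PV = C / r = 1,170.00 / 0.052 = 22,500.00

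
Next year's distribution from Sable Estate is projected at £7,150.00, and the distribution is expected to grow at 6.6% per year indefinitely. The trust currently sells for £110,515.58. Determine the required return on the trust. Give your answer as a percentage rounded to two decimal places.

13.07%

P = D₁/(r − g) ⇒ r = D₁/P + g = £7,150.0000/£110,515.58 + 0.066 = 0.064697 + 0.066 = 0.130697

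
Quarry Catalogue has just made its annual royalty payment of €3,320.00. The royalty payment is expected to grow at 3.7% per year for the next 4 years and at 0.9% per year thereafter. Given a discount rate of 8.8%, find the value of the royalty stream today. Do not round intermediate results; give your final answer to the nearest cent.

€46789.65

D_1 = 3442.84000
D_2 = 3570.22508
D_3 = 3702.32341
D_4 = 3839.30937
Terminal value at year 4: TV = D_4×(1+g_2)/(r−g_2) = 3873.86316/0.079 = 49036.24251
P_0 = D_1/(1+r)^1 + D_2/(1+r)^2 + D_3/(1+r)^3 + D_4/(1+r)^4 + TV/(1+r)^4
    = 3164.37500 + 3016.04492 + 2874.66782 + 2739.91776 + 34994.64585 = 46789.65135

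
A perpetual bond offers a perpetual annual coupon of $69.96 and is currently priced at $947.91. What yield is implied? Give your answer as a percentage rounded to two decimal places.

7.38%

P = C/r ⇒ r = C/P = $69.96/$947.91 = 0.073804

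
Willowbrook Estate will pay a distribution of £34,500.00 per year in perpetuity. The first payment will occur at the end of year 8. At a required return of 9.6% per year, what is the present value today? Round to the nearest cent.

Value at end of year 7: C / r = £34,500.00 / 0.096 = £359,375.0000
Discount to today: PV = £359,375.0000 / (1 + 0.096)^7 = £359,375.0000 / 1.899651 = £189,179.46

£189179.46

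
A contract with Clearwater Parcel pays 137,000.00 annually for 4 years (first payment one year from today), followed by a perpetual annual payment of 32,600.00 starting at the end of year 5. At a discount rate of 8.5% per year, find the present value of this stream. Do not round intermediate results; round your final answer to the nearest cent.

PV of 4-year annuity: 137,000.00 × [1 − (1+0.085)^−4] / 0.085 = 448756.74183
Perpetuity value at year 4: 32,600.00 / 0.085 = 383529.41176
PV of perpetuity: 383529.41176 / (1+0.085)^4 = 276744.96079
Total PV = 448756.74183 + 276744.96079 = 725501.70262

725501.70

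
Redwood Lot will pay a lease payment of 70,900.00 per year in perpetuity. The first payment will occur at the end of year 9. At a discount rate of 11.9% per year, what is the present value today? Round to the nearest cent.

242358.68

Value at end of year 8: C / r = 70,900.00 / 0.119 = 595,798.3193
Discount to today: PV = 595,798.3193 / (1 + 0.119)^8 = 595,798.3193 / 2.458333 = 242,358.68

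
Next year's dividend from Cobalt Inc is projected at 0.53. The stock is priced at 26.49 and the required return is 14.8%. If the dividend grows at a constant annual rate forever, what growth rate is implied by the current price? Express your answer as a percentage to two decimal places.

12.80%

P = D₁/(r−g) ⇒ g = r − D₁/P = 0.148 − 0.53/26.49 = 0.127992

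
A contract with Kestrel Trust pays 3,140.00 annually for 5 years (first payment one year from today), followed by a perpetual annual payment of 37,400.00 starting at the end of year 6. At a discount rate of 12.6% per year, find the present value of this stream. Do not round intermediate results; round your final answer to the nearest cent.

PV of 5-year annuity: 3,140.00 × [1 − (1+0.126)^−5] / 0.126 = 11152.75244
Perpetuity value at year 5: 37,400.00 / 0.126 = 296825.39683
PV of perpetuity: 296825.39683 / (1+0.126)^5 = 163986.88053
Total PV = 11152.75244 + 163986.88053 = 175139.63297

175139.63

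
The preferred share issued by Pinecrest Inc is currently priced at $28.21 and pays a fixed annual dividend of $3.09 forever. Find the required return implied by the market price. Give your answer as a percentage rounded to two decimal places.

P = C/r ⇒ r = C/P = $3.09/$28.21 = 0.109536

10.95%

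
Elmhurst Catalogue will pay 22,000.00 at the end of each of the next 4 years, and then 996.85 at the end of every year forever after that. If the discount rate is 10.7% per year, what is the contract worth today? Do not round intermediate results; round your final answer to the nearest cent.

PV of 4-year annuity: 22,000.00 × [1 − (1+0.107)^−4] / 0.107 = 68693.29981
Perpetuity value at year 4: 996.85 / 0.107 = 9316.35514
PV of perpetuity: 9316.35514 / (1+0.107)^4 = 6203.76805
Total PV = 68693.29981 + 6203.76805 = 74897.06787

74897.07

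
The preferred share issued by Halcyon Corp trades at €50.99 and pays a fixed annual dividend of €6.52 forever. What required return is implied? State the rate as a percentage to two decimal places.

12.79%

P = C/r ⇒ r = C/P = €6.52/€50.99 = 0.127868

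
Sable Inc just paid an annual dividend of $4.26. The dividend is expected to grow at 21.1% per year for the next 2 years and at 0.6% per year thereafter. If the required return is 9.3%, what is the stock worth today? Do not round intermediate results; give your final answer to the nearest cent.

$70.42

D_1 = 5.15886
D_2 = 6.24738
Terminal value at year 2: TV = D_2×(1+g_2)/(r−g_2) = 6.28486/0.087 = 72.23981
P_0 = D_1/(1+r)^1 + D_2/(1+r)^2 + TV/(1+r)^2
    = 4.71991 + 5.22947 + 60.46949 = 70.41886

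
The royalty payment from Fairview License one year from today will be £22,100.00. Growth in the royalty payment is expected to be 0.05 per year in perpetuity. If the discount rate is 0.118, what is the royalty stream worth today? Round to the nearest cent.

£325000.00

Growing perpetuity: P = D₁ / (r − g) = £22,100.0000 / (0.118 − 0.05) = £325,000.00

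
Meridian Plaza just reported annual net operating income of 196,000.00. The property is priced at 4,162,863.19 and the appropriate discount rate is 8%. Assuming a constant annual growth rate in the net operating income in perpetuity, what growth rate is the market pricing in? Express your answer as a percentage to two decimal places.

P = D₀(1+g)/(r−g) ⇒ P(r−g) = D₀(1+g) ⇒ g(P+D₀) = P·r − D₀
g = (P·r − D₀)/(P + D₀) = (4,162,863.19×0.08 − 196,000.00) / (4,162,863.19 + 196,000.00) = 0.031437

3.14%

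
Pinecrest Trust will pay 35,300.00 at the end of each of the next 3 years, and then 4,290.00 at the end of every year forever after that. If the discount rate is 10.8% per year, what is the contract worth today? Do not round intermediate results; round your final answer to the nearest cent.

115766.19

PV of 3-year annuity: 35,300.00 × [1 − (1+0.108)^−3] / 0.108 = 86564.08087
Perpetuity value at year 3: 4,290.00 / 0.108 = 39722.22222
PV of perpetuity: 39722.22222 / (1+0.108)^3 = 29202.11154
Total PV = 86564.08087 + 29202.11154 = 115766.19241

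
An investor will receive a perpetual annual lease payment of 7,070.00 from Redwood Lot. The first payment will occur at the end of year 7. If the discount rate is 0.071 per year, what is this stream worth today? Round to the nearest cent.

65981.81

Value at end of year 6: C / r = 7,070.00 / 0.071 = 99,577.4648
Discount to today: PV = 99,577.4648 / (1 + 0.071)^6 = 99,577.4648 / 1.509165 = 65,981.81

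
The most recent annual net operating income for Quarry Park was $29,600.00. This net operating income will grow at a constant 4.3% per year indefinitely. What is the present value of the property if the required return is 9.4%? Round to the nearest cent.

$605349.02

D₁ = D₀ × (1 + g) = $29,600.00 × 1.043 = $30,872.8000
Growing perpetuity: P = D₁ / (r − g) = $30,872.8000 / (0.094 − 0.043) = $605,349.02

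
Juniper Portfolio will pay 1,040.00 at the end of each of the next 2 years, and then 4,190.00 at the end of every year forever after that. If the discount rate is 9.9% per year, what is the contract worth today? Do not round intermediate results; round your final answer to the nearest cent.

PV of 2-year annuity: 1,040.00 × [1 − (1+0.099)^−2] / 0.099 = 1807.38383
Perpetuity value at year 2: 4,190.00 / 0.099 = 42323.23232
PV of perpetuity: 42323.23232 / (1+0.099)^2 = 35041.56092
Total PV = 1807.38383 + 35041.56092 = 36848.94475

36848.94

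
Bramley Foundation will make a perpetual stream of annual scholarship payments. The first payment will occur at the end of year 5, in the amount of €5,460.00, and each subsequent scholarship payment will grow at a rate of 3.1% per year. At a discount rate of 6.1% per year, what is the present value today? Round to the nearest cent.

Value at end of year 4: C₁ / (r − g) = €5,460.00 / (0.061 − 0.031) = €182,000.0000
Discount to today: PV = €182,000.0000 / (1 + 0.061)^4 = €182,000.0000 / 1.267248 = €143,618.32

€143618.32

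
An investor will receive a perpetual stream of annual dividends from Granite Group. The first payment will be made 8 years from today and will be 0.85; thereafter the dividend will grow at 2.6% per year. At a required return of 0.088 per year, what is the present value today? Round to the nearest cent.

7.60

Value at end of year 7: C₁ / (r − g) = 0.85 / (0.088 − 0.026) = 13.7097
Discount to today: PV = 13.7097 / (1 + 0.088)^7 = 13.7097 / 1.804689 = 7.60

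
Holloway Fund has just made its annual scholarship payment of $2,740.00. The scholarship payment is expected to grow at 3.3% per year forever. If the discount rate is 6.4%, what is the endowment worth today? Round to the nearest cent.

D₁ = D₀ × (1 + g) = $2,740.00 × 1.033 = $2,830.4200
Growing perpetuity: P = D₁ / (r − g) = $2,830.4200 / (0.064 − 0.033) = $91,303.87

$91303.87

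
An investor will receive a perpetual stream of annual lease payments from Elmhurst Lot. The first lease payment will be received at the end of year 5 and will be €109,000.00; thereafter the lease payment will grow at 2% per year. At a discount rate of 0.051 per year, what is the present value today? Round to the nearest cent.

Value at end of year 4: C₁ / (r − g) = €109,000.00 / (0.051 − 0.02) = €3,516,129.0323
Discount to today: PV = €3,516,129.0323 / (1 + 0.051)^4 = €3,516,129.0323 / 1.220143 = €2,881,734.33

€2881734.33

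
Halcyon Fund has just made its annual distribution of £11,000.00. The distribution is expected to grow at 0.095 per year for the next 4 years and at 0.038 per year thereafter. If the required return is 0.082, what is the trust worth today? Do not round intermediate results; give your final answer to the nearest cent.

£317535.52

D_1 = 12045.00000
D_2 = 13189.27500
D_3 = 14442.25612
D_4 = 15814.27046
Terminal value at year 4: TV = D_4×(1+g_2)/(r−g_2) = 16415.21273/0.044 = 373073.01669
P_0 = D_1/(1+r)^1 + D_2/(1+r)^2 + D_3/(1+r)^3 + D_4/(1+r)^4 + TV/(1+r)^4
    = 11132.16266 + 11265.91323 + 11401.27078 + 11538.25463 + 272197.91598 = 317535.51728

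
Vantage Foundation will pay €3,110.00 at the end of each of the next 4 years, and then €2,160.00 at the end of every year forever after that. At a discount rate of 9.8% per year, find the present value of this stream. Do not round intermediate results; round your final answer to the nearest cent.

PV of 4-year annuity: €3,110.00 × [1 − (1+0.098)^−4] / 0.098 = 9901.11382
Perpetuity value at year 4: €2,160.00 / 0.098 = 22040.81633
PV of perpetuity: 22040.81633 / (1+0.098)^4 = 15164.15850
Total PV = 9901.11382 + 15164.15850 = 25065.27232

€25065.27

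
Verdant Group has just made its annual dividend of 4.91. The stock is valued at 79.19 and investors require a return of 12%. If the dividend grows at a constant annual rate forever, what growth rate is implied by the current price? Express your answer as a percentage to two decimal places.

5.46%

P = D₀(1+g)/(r−g) ⇒ P(r−g) = D₀(1+g) ⇒ g(P+D₀) = P·r − D₀
g = (P·r − D₀)/(P + D₀) = (79.19×0.12 − 4.91) / (79.19 + 4.91) = 0.054611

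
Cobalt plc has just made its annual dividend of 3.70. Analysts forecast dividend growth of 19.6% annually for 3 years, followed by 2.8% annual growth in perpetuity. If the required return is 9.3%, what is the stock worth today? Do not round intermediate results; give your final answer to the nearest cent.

89.99

D_1 = 4.42520
D_2 = 5.29254
D_3 = 6.32988
Terminal value at year 3: TV = D_3×(1+g_2)/(r−g_2) = 6.50711/0.065 = 100.10944
P_0 = D_1/(1+r)^1 + D_2/(1+r)^2 + D_3/(1+r)^3 + TV/(1+r)^3
    = 4.04867 + 4.43020 + 4.84769 + 76.66807 = 89.99464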